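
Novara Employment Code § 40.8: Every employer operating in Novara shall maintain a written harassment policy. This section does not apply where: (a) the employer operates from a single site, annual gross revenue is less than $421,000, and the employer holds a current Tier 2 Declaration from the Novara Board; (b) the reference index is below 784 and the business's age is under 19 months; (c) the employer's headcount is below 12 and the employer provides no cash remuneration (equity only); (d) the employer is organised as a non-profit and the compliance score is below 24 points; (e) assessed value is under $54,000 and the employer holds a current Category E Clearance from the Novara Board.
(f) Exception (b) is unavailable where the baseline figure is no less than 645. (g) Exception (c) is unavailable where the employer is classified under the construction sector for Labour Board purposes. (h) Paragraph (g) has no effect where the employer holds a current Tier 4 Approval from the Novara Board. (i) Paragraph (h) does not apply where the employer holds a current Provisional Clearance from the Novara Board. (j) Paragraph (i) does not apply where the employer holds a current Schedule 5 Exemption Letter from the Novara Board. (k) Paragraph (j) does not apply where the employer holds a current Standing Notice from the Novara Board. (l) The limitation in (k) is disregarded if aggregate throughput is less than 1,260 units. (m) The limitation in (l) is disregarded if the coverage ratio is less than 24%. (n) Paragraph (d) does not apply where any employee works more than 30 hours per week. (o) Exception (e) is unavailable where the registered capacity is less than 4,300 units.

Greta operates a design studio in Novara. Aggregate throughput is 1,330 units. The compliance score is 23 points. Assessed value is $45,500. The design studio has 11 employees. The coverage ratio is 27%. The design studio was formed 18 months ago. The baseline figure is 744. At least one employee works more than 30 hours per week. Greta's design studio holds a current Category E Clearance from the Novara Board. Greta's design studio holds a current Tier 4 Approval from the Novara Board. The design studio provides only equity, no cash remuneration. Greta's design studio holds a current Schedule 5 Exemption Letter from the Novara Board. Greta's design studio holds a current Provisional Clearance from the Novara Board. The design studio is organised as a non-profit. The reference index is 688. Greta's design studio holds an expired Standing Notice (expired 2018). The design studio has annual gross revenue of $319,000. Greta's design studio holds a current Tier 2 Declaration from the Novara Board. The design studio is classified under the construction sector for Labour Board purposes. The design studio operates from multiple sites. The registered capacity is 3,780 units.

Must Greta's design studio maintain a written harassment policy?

Exception (a) does not apply: the employer operates from multiple sites.
All of (b)'s requirements are met (the reference index is 688, below the 784 limit; the business's age is 18 months, under the 19 months limit). But applying paragraph (f): (f) operates — the baseline figure is 744, meeting the 645 threshold. (b) is therefore removed.
Exception (c): the employer's headcount is 11, below the 12 limit; remuneration is equity-only — every condition holds. As to paragraphs (g)–(m): (g) would limit (c) — the design studio is classified under the construction sector — but (h) sets (g) aside: (h) operates against (g): a current Tier 4 Approval is held. (i) would limit (h) — a current Provisional Clearance is held — but (j) sets (i) aside: (j) is triggered — a current Schedule 5 Exemption Letter is held. (k), which would lift (j), is not engaged — no current Standing Notice is held. (c) remains available.
All of (d)'s requirements are met (the employer is a non-profit; the compliance score is 23 points, below the 24 points limit). Turning to paragraph (n): (n) operates — at least one employee exceeds 30 hours/week. (d) is therefore removed.
All of (e)'s requirements are met (assessed value is $45,500, under the $54,000 limit; a current Category E Clearance is held). Turning to paragraph (o): (o) is engaged — the registered capacity is 3,780 units, less than the 4,300 units limit. (e) is therefore removed.

No — exception (c) applies; Greta's design studio is not required to maintain a written harassment policy.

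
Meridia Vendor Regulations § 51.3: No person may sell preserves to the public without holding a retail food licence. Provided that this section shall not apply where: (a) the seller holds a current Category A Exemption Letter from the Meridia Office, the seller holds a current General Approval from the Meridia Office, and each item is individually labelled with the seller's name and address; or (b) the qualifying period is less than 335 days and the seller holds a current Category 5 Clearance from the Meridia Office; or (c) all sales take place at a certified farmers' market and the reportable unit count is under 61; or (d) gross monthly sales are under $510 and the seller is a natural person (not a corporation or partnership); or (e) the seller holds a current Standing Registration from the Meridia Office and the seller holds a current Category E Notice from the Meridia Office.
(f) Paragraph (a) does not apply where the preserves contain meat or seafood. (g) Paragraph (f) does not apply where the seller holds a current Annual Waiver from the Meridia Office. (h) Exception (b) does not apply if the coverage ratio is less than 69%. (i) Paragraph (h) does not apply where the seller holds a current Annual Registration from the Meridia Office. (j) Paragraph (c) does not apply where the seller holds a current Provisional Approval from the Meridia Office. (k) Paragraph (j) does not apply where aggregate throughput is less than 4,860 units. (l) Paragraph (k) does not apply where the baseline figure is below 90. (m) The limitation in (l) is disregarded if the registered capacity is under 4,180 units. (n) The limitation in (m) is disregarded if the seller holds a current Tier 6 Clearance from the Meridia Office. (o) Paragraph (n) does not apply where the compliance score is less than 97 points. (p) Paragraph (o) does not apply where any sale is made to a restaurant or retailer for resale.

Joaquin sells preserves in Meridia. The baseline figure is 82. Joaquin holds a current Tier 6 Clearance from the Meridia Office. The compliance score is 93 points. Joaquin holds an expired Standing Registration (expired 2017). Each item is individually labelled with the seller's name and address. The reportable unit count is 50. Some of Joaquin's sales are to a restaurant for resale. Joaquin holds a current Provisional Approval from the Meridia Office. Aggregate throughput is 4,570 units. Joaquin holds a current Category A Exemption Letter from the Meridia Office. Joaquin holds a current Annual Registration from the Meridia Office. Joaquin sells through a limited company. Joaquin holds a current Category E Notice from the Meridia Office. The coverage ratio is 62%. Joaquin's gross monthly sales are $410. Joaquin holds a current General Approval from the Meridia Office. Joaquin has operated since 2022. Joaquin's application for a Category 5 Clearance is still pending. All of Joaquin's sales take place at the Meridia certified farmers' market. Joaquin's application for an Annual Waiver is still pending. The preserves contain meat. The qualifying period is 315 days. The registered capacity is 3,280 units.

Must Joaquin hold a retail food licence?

All of (a)'s requirements are met (a current Category A Exemption Letter is held; a current General Approval is held; items are individually labelled). Turning to paragraphs (f)–(g): (f) is engaged — the preserves contain meat. (g) is not triggered (no current Annual Waiver is held), so (f) stands. Exception (a) does not apply.
Exception (b) fails — there is no Category 5 Clearance in force.
Exception (c) is satisfied on its face — all sales are at a certified farmers' market; the reportable unit count is 50, under the 61 limit. But applying paragraphs (j)–(p): (j) operates against (c): a current Provisional Approval is held. (k) would limit (j) — aggregate throughput is 4,570 units, less than the 4,860 units limit — but (l) sets (k) aside: (l) operates against (k): the baseline figure is 82, below the 90 limit. (m) applies (the registered capacity is 3,280 units, under the 4,180 units limit), but is set aside by (n): (n) is engaged — a current Tier 6 Clearance is held. (o) operates (the compliance score is 93 points, less than the 97 points limit), but yields to (p): (p) operates against (o): some sales are to a restaurant for resale. (c) is therefore removed.
Exception (d) fails — the seller operates through a limited company.
Exception (e) does not apply: there is no Standing Registration in force.
No exception applies. The general rule governs.

Yes — Joaquin must hold a retail food licence.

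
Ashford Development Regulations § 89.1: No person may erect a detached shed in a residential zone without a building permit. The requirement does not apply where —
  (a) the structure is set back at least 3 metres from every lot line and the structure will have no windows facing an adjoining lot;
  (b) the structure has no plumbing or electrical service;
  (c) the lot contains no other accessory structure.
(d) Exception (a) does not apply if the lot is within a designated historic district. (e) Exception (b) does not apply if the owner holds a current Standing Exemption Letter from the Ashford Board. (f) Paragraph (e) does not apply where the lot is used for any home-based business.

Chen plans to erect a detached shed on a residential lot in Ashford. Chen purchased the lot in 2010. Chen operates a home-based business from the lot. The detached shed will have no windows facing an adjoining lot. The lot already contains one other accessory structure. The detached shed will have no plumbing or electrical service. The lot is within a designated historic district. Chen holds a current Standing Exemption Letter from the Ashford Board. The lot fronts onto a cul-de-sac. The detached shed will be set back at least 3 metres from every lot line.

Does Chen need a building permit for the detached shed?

No — exception (b) applies; Chen does not need a building permit.

All of (a)'s requirements are met (the setback is at least 3 m on every side; no windows face an adjoining lot). However, paragraph (d) must be considered: (d) operates against (a): the lot is in a historic district. Exception (a) does not apply.
All of (b)'s requirements are met (there is no plumbing or electrical service). Under paragraphs (e)–(f): (e) would limit (b) — a current Standing Exemption Letter is held — but (f) sets (e) aside: (f) operates — a home-based business operates on the lot. (b) remains available.
Exception (c) does not apply: the lot already has another accessory structure.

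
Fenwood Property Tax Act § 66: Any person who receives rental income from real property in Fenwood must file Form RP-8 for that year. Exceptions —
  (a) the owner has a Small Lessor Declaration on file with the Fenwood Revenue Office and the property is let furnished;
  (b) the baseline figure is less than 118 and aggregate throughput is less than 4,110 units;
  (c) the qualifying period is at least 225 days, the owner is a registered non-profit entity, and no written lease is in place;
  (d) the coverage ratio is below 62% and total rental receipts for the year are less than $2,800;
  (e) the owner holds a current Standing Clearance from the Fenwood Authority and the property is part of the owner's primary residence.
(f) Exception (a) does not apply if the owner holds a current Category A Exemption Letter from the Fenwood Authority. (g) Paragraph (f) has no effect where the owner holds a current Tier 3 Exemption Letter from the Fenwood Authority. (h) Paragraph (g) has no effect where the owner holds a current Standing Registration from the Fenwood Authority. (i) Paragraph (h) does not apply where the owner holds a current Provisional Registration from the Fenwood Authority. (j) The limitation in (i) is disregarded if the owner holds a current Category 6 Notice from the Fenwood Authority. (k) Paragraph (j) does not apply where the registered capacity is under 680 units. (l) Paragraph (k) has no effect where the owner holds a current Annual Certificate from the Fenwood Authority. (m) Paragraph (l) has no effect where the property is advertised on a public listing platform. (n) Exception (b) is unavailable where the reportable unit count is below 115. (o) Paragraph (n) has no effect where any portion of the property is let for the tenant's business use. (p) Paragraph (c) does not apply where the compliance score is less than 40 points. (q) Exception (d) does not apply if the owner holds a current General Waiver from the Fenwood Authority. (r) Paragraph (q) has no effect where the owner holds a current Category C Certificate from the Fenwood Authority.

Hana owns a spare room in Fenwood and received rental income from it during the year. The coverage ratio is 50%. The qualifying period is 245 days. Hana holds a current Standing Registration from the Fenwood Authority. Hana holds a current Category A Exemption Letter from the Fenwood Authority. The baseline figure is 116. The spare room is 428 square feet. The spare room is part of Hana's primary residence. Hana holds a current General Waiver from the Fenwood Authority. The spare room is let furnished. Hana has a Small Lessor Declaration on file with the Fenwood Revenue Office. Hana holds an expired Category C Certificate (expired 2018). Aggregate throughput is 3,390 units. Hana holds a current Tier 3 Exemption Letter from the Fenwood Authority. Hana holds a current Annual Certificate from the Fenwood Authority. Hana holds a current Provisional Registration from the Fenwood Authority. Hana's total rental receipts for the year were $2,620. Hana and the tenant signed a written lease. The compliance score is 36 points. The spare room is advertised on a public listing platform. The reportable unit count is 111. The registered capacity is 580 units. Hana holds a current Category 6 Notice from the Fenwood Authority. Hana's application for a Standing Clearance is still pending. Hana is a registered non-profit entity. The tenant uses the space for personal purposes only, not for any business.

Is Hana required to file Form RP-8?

No — exception (a) applies; Hana is not required to file Form RP-8.

Exception (a) is satisfied on its face — a Small Lessor Declaration is on file; the property is let furnished. As to paragraphs (f)–(m): (f) applies (a current Category A Exemption Letter is held), but is itself disapplied by (g): (g) operates against (f): a current Tier 3 Exemption Letter is held. (h) operates (a current Standing Registration is held), but is set aside by (i): (i) operates against (h): a current Provisional Registration is held. (j) operates (a current Category 6 Notice is held), but yields to (k): (k) is triggered — the registered capacity is 580 units, under the 680 units limit. (l) is triggered (a current Annual Certificate is held), but is set aside by (m): (m) applies — the property is publicly advertised. Exception (a) stands.
All of (b)'s requirements are met (the baseline figure is 116, less than the 118 limit; aggregate throughput is 3,390 units, less than the 4,110 units limit). But: (n) operates against (b): the reportable unit count is 111, below the 115 limit. (o), which would lift (n), does not operate here — the space is used for personal purposes only. So (b) is unavailable.
Exception (c) fails — a written lease is in place.
Exception (d) is satisfied on its face — the coverage ratio is 50%, below the 62% limit; total rental receipts for the year are $2,620, less than the $2,800 limit. But: (q) operates against (d): a current General Waiver is held. (r) does not operate here (the Category C Certificate is not current), so (q) stands. Exception (d) does not apply.
Exception (e) fails — no current Standing Clearance is held.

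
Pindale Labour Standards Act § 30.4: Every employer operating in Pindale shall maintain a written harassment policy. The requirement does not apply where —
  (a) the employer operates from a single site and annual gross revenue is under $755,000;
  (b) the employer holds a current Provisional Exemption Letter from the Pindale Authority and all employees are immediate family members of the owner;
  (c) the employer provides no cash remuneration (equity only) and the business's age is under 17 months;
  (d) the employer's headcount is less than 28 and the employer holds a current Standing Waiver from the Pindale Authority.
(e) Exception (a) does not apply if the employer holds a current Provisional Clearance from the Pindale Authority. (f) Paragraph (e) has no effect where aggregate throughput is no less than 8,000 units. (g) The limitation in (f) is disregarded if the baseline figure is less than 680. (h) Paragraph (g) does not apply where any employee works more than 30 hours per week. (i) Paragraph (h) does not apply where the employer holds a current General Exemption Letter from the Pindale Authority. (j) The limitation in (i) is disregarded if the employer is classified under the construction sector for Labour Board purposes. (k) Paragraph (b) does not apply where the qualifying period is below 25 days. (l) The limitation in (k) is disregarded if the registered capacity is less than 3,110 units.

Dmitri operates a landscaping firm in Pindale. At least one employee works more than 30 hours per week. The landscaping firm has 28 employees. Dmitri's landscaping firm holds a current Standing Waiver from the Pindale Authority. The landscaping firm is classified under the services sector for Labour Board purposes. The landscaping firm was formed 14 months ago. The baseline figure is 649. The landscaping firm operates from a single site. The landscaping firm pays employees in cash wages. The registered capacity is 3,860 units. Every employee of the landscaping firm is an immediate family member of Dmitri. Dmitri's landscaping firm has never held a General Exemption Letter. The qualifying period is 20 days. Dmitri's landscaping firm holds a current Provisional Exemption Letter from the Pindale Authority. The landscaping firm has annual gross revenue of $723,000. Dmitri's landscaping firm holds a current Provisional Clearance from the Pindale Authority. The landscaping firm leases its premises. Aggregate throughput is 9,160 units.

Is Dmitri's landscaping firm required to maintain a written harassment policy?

Exception (a)'s conditions are all satisfied: the employer operates from a single site; annual gross revenue is $723,000, under the $755,000 limit. Applying paragraphs (e)–(j): (e) would limit (a) — a current Provisional Clearance is held — but (f) sets (e) aside: (f) applies — aggregate throughput is 9,160 units, meeting the 8,000 units threshold. (g) is triggered (the baseline figure is 649, less than the 680 limit), but is itself disapplied by (h): (h) is engaged — at least one employee exceeds 30 hours/week. (i), which would lift (h), is not engaged — no current General Exemption Letter is held. (a) remains available.
Exception (b)'s conditions are all satisfied: a current Provisional Exemption Letter is held; every employee is an immediate family member. But: (k) operates — the qualifying period is 20 days, below the 25 days limit. (l) is not engaged (the registered capacity is 3,860 units, not less than 3,110 units), so (k) stands. (b) is therefore removed.
Exception (c) fails — employees are paid cash wages.
Exception (d) does not apply: the employer's headcount is 28, not less than 28.

No — exception (a) applies; Dmitri's landscaping firm is not required to maintain a written harassment policy.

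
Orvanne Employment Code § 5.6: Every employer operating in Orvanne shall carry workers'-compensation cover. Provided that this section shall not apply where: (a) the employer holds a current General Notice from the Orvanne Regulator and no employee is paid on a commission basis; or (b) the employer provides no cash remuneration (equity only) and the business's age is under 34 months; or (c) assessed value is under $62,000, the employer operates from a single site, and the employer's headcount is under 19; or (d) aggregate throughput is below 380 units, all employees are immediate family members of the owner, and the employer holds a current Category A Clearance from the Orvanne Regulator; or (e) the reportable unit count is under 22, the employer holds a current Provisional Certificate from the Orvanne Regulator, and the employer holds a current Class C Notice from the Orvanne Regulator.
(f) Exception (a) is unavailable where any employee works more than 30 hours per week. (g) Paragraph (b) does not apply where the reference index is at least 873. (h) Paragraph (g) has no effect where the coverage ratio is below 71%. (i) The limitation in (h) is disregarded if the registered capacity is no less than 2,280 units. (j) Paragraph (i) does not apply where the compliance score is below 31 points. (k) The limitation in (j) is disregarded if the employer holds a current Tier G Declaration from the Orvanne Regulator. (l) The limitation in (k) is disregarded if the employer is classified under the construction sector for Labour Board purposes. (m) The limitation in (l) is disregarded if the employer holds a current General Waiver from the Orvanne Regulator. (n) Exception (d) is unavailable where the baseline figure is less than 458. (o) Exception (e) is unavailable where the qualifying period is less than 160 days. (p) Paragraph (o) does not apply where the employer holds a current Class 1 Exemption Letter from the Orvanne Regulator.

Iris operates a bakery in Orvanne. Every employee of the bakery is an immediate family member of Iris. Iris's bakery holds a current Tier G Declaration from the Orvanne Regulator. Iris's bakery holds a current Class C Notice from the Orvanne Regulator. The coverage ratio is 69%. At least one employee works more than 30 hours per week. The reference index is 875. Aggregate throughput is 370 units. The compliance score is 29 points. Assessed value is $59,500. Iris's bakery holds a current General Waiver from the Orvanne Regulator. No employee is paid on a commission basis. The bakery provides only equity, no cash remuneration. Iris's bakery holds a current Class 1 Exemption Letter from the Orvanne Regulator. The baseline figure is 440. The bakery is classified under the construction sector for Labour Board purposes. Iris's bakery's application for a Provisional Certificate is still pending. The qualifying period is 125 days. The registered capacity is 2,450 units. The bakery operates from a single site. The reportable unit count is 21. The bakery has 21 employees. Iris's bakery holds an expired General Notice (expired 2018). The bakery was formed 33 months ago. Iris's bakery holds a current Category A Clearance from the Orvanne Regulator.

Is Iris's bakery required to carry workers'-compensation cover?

Exception (a) fails — there is no General Notice in force.
All of (b)'s requirements are met (remuneration is equity-only; the business's age is 33 months, under the 34 months limit). However, paragraphs (g)–(m) must be considered: (g) operates — the reference index is 875, meeting the 873 threshold. (h) operates (the coverage ratio is 69%, below the 71% limit), but is displaced by (i): (i) operates — the registered capacity is 2,450 units, meeting the 2,280 units threshold. (j) would limit (i) — the compliance score is 29 points, below the 31 points limit — but (k) sets (j) aside: (k) operates against (j): a current Tier G Declaration is held. (l) would limit (k) — the bakery is classified under the construction sector — but (m) sets (l) aside: (m) operates against (l): a current General Waiver is held. Exception (b) does not apply.
Exception (c) requires that the employer's headcount is under 19; but the employer's headcount is 21, not under 19, so (c) is unavailable.
Exception (d) is satisfied on its face — aggregate throughput is 370 units, below the 380 units limit; every employee is an immediate family member; a current Category A Clearance is held. But applying paragraph (n): (n) is triggered — the baseline figure is 440, less than the 458 limit. So (d) is unavailable.
Exception (e) fails — the Provisional Certificate is not current.
No exception applies. The general rule governs.

Yes — Iris's bakery must carry workers'-compensation cover.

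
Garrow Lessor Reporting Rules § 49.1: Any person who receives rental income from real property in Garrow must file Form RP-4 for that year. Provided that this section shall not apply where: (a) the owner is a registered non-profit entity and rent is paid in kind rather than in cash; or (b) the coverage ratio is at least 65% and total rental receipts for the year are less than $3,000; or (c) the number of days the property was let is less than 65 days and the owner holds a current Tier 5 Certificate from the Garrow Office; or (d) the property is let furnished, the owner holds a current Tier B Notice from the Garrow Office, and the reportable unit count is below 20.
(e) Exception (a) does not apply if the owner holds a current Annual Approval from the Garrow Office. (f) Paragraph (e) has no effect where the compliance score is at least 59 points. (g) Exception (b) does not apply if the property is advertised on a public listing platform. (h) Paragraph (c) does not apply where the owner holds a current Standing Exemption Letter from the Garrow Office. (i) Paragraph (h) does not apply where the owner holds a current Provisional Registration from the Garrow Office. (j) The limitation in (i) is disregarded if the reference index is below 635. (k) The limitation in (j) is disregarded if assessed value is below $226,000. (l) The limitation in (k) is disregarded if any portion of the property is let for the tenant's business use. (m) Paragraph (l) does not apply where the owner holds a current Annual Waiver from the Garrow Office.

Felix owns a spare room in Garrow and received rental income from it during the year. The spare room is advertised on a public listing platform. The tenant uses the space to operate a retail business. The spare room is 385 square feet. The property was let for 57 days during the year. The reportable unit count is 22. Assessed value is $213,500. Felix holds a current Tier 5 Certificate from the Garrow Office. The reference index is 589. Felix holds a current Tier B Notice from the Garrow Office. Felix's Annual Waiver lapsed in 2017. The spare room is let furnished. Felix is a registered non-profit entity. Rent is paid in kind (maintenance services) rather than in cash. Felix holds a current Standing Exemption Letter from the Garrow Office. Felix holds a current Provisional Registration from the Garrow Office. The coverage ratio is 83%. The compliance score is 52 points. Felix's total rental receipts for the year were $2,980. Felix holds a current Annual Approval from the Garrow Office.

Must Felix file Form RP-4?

Yes — Felix must file Form RP-4.

Exception (a) is satisfied on its face — Felix is a registered non-profit; rent is paid in kind. But applying paragraphs (e)–(f): (e) is engaged — a current Annual Approval is held. (f), which would lift (e), is not engaged — the compliance score is 52 points, short of 59 points. So (a) is unavailable.
Exception (b): the coverage ratio is 83%, meeting the 65% threshold; total rental receipts for the year are $2,980, less than the $3,000 limit — every condition holds. However, paragraph (g) must be considered: (g) operates against (b): the property is publicly advertised. Exception (b) does not apply.
All of (c)'s requirements are met (the number of days the property was let is 57 days, less than the 65 days limit; a current Tier 5 Certificate is held). But: (h) is engaged — a current Standing Exemption Letter is held. (i) operates (a current Provisional Registration is held), but is displaced by (j): (j) operates against (i): the reference index is 589, below the 635 limit. (k) would limit (j) — assessed value is $213,500, below the $226,000 limit — but (l) sets (k) aside: (l) is engaged — the space is let for business use. (m), which would lift (l), is not triggered — there is no Annual Waiver in force. Exception (c) does not apply.
Exception (d) requires that the reportable unit count is below 20; but the reportable unit count is 22, not below 20, so (d) is unavailable.
No exception displaces § 49.1.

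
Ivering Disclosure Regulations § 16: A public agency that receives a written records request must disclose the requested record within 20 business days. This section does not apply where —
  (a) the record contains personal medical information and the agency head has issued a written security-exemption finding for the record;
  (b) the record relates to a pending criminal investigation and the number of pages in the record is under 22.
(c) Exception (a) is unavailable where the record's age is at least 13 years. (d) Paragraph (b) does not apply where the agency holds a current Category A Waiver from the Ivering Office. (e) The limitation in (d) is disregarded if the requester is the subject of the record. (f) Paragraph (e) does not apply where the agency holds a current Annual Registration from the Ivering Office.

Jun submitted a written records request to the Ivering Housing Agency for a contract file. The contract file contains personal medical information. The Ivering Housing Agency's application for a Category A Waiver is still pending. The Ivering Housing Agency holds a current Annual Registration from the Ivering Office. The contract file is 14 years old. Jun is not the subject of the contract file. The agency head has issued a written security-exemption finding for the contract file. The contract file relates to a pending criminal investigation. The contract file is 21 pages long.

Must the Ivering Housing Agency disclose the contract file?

Exception (a)'s conditions are all satisfied: the contract file contains personal medical information; a written security-exemption finding has been issued. But: (c) operates against (a): the record's age is 14 years, meeting the 13 years threshold. So (a) is unavailable.
Exception (b)'s conditions are all satisfied: the contract file relates to a pending investigation; the number of pages in the record is 21, under the 22 limit. As to paragraphs (d)–(f): (d), which would limit (b), is not engaged: no current Category A Waiver is held. So (b) applies.

No — exception (b) applies; the Ivering Housing Agency is not required to disclose the contract file.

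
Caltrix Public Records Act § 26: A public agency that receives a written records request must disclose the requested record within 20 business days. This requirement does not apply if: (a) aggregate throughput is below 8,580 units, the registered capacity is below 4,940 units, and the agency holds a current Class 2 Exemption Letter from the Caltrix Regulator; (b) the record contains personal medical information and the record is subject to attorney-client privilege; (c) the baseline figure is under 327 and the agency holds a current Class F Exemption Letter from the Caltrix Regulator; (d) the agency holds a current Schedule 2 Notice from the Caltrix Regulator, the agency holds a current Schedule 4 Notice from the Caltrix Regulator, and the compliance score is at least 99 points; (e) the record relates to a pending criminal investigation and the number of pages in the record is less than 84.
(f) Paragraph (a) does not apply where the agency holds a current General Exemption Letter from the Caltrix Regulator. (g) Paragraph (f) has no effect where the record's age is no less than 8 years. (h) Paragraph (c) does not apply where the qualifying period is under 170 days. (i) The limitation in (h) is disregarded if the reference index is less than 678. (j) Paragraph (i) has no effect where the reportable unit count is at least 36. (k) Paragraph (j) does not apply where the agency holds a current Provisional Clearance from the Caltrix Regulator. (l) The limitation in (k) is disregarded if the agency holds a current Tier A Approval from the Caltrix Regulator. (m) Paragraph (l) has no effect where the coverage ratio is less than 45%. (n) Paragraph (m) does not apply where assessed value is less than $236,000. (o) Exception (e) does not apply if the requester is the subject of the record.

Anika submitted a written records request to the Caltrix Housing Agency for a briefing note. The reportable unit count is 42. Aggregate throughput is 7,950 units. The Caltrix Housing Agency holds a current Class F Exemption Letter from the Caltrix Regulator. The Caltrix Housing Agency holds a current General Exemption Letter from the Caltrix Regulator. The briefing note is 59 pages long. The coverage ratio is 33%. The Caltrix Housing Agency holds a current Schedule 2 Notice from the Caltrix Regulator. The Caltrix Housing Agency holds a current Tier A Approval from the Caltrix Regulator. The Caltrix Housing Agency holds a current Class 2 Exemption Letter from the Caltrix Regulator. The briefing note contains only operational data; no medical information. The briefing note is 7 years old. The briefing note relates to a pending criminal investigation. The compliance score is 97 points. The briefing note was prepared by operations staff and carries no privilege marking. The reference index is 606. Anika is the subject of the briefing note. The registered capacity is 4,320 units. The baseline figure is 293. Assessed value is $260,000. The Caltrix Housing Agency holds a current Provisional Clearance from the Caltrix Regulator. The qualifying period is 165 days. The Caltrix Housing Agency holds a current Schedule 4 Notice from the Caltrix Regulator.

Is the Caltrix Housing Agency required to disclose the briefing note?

No — exception (c) applies; the Caltrix Housing Agency is not required to disclose the briefing note.

Exception (a)'s conditions are all satisfied: aggregate throughput is 7,950 units, below the 8,580 units limit; the registered capacity is 4,320 units, below the 4,940 units limit; a current Class 2 Exemption Letter is held. But applying paragraphs (f)–(g): (f) operates against (a): a current General Exemption Letter is held. (g) is not engaged (the record's age is 7 years, short of 8 years), so (f) stands. So (a) is unavailable.
Exception (b) requires that the record contains personal medical information; but the briefing note contains only operational data, so (b) is unavailable.
Exception (c): the baseline figure is 293, under the 327 limit; a current Class F Exemption Letter is held — every condition holds. Under paragraphs (h)–(n): (h) applies (the qualifying period is 165 days, under the 170 days limit), but yields to (i): (i) is engaged — the reference index is 606, less than the 678 limit. (j) would limit (i) — the reportable unit count is 42, meeting the 36 threshold — but (k) sets (j) aside: (k) operates against (j): a current Provisional Clearance is held. (l) is engaged (a current Tier A Approval is held), but is itself disapplied by (m): (m) operates against (l): the coverage ratio is 33%, less than the 45% limit. (n) is inapplicable (assessed value is $260,000, not less than $236,000), so (m) stands. So (c) applies.
Exception (d) fails — the compliance score is 97 points, short of 99 points.
All of (e)'s requirements are met (the briefing note relates to a pending investigation; the number of pages in the record is 59, less than the 84 limit). Turning to paragraph (o): (o) operates against (e): Anika is the subject of the briefing note. Exception (e) does not apply.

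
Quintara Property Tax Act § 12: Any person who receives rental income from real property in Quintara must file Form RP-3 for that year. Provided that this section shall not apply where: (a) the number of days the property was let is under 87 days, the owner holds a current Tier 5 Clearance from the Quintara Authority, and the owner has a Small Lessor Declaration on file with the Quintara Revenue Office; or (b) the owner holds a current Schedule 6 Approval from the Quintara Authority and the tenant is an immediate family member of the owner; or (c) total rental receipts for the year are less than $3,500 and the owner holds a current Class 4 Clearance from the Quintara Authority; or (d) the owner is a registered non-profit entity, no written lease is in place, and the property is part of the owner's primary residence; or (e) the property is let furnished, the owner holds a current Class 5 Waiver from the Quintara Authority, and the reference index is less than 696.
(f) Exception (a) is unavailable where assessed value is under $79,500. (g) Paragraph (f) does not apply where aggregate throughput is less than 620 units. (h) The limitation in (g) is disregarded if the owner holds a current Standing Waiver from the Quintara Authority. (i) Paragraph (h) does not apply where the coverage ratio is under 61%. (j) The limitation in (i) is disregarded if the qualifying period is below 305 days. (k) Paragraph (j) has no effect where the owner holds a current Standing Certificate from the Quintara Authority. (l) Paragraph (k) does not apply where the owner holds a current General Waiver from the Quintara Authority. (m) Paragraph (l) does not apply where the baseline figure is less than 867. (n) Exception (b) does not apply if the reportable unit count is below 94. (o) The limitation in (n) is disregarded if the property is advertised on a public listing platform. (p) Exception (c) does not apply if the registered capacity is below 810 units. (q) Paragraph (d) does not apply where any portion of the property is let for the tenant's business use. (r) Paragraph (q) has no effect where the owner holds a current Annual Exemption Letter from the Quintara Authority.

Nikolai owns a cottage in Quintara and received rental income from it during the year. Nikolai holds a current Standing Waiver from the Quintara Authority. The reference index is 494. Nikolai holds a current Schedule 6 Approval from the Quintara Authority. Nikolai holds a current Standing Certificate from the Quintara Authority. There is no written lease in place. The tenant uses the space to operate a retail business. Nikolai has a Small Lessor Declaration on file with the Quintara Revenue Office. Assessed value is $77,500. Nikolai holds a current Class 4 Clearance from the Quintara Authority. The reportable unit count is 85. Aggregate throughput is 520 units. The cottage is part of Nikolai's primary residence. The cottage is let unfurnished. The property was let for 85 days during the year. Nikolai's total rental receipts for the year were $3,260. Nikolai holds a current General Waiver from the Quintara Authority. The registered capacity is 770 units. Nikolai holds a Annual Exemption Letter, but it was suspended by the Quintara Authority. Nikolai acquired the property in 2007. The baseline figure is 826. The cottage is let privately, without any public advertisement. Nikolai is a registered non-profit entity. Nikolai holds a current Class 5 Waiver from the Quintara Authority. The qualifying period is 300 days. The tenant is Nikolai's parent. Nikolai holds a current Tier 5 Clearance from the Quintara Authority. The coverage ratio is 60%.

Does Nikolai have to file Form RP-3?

Exception (a) is satisfied on its face — the number of days the property was let is 85 days, under the 87 days limit; a current Tier 5 Clearance is held; a Small Lessor Declaration is on file. Under paragraphs (f)–(m): (f) operates (assessed value is $77,500, under the $79,500 limit), but is overridden by (g): (g) operates against (f): aggregate throughput is 520 units, less than the 620 units limit. (h) is triggered (a current Standing Waiver is held), but is displaced by (i): (i) operates — the coverage ratio is 60%, under the 61% limit. (j) is engaged (the qualifying period is 300 days, below the 305 days limit), but is displaced by (k): (k) operates against (j): a current Standing Certificate is held. (l) applies (a current General Waiver is held), but yields to (m): (m) operates against (l): the baseline figure is 826, less than the 867 limit. (a) remains available.
All of (b)'s requirements are met (a current Schedule 6 Approval is held; the tenant is an immediate family member). However, paragraphs (n)–(o) must be considered: (n) operates against (b): the reportable unit count is 85, below the 94 limit. (o) is not triggered (the property is let privately without advertisement), so (n) stands. So (b) is unavailable.
All of (c)'s requirements are met (total rental receipts for the year are $3,260, less than the $3,500 limit; a current Class 4 Clearance is held). But applying paragraph (p): (p) operates against (c): the registered capacity is 770 units, below the 810 units limit. So (c) is unavailable.
Exception (d)'s conditions are all satisfied: Nikolai is a registered non-profit; there is no written lease; the cottage is part of the primary residence. However, paragraphs (q)–(r) must be considered: (q) operates against (d): the space is let for business use. (r) is not triggered (the Annual Exemption Letter is not current), so (q) stands. Exception (d) does not apply.
Exception (e) does not apply: the property is let unfurnished.

No — exception (a) applies; Nikolai is not required to file Form RP-3.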